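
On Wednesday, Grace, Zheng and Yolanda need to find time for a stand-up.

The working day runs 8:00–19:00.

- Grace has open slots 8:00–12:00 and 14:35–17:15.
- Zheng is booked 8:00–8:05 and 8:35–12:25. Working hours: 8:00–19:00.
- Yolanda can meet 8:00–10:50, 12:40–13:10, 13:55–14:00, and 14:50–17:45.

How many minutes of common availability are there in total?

Zheng free within 08:00–19:00: 08:05–08:35, 12:25–19:00.
Grace ∩ Zheng: 08:05–08:35, 14:35–17:15.
Grace ∩ Zheng ∩ Yolanda: 08:05–08:35, 14:50–17:15.
Total common minutes: 30 + 145 = 175.

175 minutes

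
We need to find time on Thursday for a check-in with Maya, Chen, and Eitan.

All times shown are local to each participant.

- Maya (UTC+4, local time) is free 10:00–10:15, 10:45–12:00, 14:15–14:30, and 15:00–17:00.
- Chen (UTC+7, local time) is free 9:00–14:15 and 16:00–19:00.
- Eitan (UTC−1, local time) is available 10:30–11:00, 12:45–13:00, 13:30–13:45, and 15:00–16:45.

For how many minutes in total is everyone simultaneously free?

30 minutes

Maya → UTC: 06:00–06:15, 06:45–08:00, 10:15–10:30, 11:00–13:00.
Chen → UTC: 02:00–07:15, 09:00–12:00.
Eitan → UTC: 11:30–12:00, 13:45–14:00, 14:30–14:45, 16:00–17:45.
Maya ∩ Chen: 06:00–06:15, 06:45–07:15, 10:15–10:30, 11:00–12:00.
Maya ∩ Chen ∩ Eitan: 11:30–12:00.
Total common minutes: 30.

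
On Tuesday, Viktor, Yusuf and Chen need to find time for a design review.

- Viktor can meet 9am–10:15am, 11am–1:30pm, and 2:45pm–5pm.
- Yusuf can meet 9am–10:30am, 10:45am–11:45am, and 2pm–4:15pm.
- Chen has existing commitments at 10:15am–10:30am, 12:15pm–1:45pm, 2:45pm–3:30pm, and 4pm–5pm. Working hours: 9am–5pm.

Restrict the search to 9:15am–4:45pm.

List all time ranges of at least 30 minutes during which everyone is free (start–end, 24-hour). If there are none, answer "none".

09:15–10:15, 11:00–11:45, 15:30–16:00

Chen free within 09:00–17:00: 09:00–10:15, 10:30–12:15, 13:45–14:45, 15:30–16:00.
Viktor ∩ Yusuf: 09:00–10:15, 11:00–11:45, 14:45–16:15.
Viktor ∩ Yusuf ∩ Chen: 09:00–10:15, 11:00–11:45, 15:30–16:00.
Restricted to 09:15–16:45: 09:15–10:15, 11:00–11:45, 15:30–16:00.
Windows ≥ 30 min: 09:15–10:15, 11:00–11:45, 15:30–16:00.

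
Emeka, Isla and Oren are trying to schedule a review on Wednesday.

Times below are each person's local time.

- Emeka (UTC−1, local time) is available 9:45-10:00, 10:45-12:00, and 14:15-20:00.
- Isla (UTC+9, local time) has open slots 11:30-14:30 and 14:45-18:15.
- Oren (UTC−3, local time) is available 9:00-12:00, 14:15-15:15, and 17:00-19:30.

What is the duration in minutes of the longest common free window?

Emeka → UTC: 10:45–11:00, 11:45–13:00, 15:15–21:00.
Isla → UTC: 02:30–05:30, 05:45–09:15.
Oren → UTC: 12:00–15:00, 17:15–18:15, 20:00–22:30.
Emeka ∩ Isla: (none).
Emeka ∩ Isla ∩ Oren: (none).
No common window.

0 minutes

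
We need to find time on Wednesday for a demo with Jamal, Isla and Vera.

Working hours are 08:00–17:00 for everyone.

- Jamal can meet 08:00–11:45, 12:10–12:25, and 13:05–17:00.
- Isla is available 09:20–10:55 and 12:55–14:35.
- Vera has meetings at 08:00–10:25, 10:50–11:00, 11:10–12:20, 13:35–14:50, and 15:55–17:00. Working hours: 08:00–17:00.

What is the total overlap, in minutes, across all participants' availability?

Vera free within 08:00–17:00: 10:25–10:50, 11:00–11:10, 12:20–13:35, 14:50–15:55.
Jamal ∩ Isla: 09:20–10:55, 13:05–14:35.
Jamal ∩ Isla ∩ Vera: 10:25–10:50, 13:05–13:35.
Total common minutes: 25 + 30 = 55.

55 minutes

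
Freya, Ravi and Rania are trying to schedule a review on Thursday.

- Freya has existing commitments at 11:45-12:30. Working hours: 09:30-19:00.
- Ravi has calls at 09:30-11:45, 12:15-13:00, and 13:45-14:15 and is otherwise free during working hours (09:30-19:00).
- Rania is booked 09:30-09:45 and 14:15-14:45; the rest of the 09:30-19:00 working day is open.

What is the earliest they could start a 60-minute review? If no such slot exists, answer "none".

Freya free within 09:30–19:00: 09:30–11:45, 12:30–19:00.
Ravi free within 09:30–19:00: 11:45–12:15, 13:00–13:45, 14:15–19:00.
Rania free within 09:30–19:00: 09:45–14:15, 14:45–19:00.
Freya ∩ Ravi: 13:00–13:45, 14:15–19:00.
Freya ∩ Ravi ∩ Rania: 13:00–13:45, 14:45–19:00.
Windows ≥ 60 min: 14:45–19:00.
Earliest such window starts at 14:45.

14:45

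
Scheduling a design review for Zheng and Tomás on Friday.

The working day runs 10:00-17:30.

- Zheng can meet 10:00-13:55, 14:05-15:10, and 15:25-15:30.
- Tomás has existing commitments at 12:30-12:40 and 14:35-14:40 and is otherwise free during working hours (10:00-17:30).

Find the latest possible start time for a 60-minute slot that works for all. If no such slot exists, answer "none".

Tomás free within 10:00–17:30: 10:00–12:30, 12:40–14:35, 14:40–17:30.
Zheng ∩ Tomás: 10:00–12:30, 12:40–13:55, 14:05–14:35, 14:40–15:10, 15:25–15:30.
Windows ≥ 60 min: 10:00–12:30, 12:40–13:55.
Latest start in the last window 12:40–13:55 is 13:55 − 60 min = 12:55.

12:55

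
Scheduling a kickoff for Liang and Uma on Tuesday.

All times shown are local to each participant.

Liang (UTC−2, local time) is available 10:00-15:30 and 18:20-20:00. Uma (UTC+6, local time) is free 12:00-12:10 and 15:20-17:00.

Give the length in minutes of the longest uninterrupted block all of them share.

0 minutes

Liang → UTC: 12:00–17:30, 20:20–22:00.
Uma → UTC: 06:00–06:10, 09:20–11:00.
Liang ∩ Uma: (none).
No common window.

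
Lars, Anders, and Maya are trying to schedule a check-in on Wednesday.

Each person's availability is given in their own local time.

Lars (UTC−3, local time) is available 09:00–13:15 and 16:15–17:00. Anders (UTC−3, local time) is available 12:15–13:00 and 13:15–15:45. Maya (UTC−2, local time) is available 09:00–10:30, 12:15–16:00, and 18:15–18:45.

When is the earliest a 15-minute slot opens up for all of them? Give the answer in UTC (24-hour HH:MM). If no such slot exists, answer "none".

15:15

Lars → UTC: 12:00–16:15, 19:15–20:00.
Anders → UTC: 15:15–16:00, 16:15–18:45.
Maya → UTC: 11:00–12:30, 14:15–18:00, 20:15–20:45.
Lars ∩ Anders: 15:15–16:00.
Lars ∩ Anders ∩ Maya: 15:15–16:00.
Windows ≥ 15 min: 15:15–16:00.
Earliest such window starts at 15:15.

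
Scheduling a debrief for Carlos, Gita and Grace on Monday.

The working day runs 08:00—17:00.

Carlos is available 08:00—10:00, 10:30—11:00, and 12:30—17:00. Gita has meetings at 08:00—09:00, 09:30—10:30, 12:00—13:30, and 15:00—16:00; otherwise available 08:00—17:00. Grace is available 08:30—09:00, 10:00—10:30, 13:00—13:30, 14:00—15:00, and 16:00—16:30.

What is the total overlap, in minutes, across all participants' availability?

90 minutes

Gita free within 08:00–17:00: 09:00–09:30, 10:30–12:00, 13:30–15:00, 16:00–17:00.
Carlos ∩ Gita: 09:00–09:30, 10:30–11:00, 13:30–15:00, 16:00–17:00.
Carlos ∩ Gita ∩ Grace: 14:00–15:00, 16:00–16:30.
Total common minutes: 60 + 30 = 90.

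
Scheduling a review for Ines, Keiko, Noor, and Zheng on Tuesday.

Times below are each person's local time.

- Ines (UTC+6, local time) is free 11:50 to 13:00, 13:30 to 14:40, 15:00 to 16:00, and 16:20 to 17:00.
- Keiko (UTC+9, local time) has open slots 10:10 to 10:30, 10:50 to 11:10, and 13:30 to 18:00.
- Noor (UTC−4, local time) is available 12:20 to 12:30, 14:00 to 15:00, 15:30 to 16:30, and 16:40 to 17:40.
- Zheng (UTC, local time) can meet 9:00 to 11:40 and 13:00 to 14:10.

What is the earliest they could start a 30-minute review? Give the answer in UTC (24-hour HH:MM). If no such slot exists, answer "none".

none

Ines → UTC: 05:50–07:00, 07:30–08:40, 09:00–10:00, 10:20–11:00.
Keiko → UTC: 01:10–01:30, 01:50–02:10, 04:30–09:00.
Noor → UTC: 16:20–16:30, 18:00–19:00, 19:30–20:30, 20:40–21:40.
Zheng → UTC: 09:00–11:40, 13:00–14:10.
Ines ∩ Keiko: 05:50–07:00, 07:30–08:40.
Ines ∩ Keiko ∩ Noor: (none).
Ines ∩ Keiko ∩ Noor ∩ Zheng: (none).
Windows ≥ 30 min: (none).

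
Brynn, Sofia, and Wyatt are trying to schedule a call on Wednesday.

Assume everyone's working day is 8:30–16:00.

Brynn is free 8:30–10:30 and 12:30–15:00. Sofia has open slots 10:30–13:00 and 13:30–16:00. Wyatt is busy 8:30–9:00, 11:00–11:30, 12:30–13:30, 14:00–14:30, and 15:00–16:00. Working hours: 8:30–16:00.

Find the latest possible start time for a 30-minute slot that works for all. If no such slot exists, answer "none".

Wyatt free within 08:30–16:00: 09:00–11:00, 11:30–12:30, 13:30–14:00, 14:30–15:00.
Brynn ∩ Sofia: 12:30–13:00, 13:30–15:00.
Brynn ∩ Sofia ∩ Wyatt: 13:30–14:00, 14:30–15:00.
Windows ≥ 30 min: 13:30–14:00, 14:30–15:00.
Latest start in the last window 14:30–15:00 is 15:00 − 30 min = 14:30.

14:30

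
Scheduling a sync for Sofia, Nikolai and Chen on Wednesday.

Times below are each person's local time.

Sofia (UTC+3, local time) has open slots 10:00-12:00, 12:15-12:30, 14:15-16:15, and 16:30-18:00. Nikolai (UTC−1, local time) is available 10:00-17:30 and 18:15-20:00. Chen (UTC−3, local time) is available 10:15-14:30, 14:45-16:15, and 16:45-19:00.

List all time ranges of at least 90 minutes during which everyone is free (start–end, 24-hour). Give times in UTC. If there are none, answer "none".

Sofia → UTC: 07:00–09:00, 09:15–09:30, 11:15–13:15, 13:30–15:00.
Nikolai → UTC: 11:00–18:30, 19:15–21:00.
Chen → UTC: 13:15–17:30, 17:45–19:15, 19:45–22:00.
Sofia ∩ Nikolai: 11:15–13:15, 13:30–15:00.
Sofia ∩ Nikolai ∩ Chen: 13:30–15:00.
Windows ≥ 90 min: 13:30–15:00.

13:30–15:00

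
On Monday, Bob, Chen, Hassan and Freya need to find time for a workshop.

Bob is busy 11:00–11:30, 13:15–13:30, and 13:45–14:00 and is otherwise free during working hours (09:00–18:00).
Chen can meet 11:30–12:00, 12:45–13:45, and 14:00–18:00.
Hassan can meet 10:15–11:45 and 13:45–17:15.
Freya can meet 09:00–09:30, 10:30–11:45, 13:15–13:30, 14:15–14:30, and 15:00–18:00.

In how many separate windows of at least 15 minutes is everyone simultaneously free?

Bob free within 09:00–18:00: 09:00–11:00, 11:30–13:15, 13:30–13:45, 14:00–18:00.
Bob ∩ Chen: 11:30–12:00, 12:45–13:15, 13:30–13:45, 14:00–18:00.
Bob ∩ Chen ∩ Hassan: 11:30–11:45, 14:00–17:15.
Bob ∩ Chen ∩ Hassan ∩ Freya: 11:30–11:45, 14:15–14:30, 15:00–17:15.
Windows ≥ 15 min: 11:30–11:45, 14:15–14:30, 15:00–17:15.
That's 3 windows.

3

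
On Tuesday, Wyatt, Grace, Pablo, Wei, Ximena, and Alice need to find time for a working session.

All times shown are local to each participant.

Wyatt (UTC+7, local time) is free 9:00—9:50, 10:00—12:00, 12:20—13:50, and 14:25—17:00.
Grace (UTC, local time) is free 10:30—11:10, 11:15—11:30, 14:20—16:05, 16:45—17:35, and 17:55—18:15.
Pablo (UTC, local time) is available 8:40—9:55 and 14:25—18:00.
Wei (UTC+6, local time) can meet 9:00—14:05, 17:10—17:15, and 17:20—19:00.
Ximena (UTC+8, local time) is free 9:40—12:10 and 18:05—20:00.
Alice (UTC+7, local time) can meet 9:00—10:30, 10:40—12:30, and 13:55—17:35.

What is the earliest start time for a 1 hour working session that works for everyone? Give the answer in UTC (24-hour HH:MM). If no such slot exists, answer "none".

Wyatt → UTC: 02:00–02:50, 03:00–05:00, 05:20–06:50, 07:25–10:00.
Grace → UTC: 10:30–11:10, 11:15–11:30, 14:20–16:05, 16:45–17:35, 17:55–18:15.
Pablo → UTC: 08:40–09:55, 14:25–18:00.
Wei → UTC: 03:00–08:05, 11:10–11:15, 11:20–13:00.
Ximena → UTC: 01:40–04:10, 10:05–12:00.
Alice → UTC: 02:00–03:30, 03:40–05:30, 06:55–10:35.
Wyatt ∩ Grace: (none).
Wyatt ∩ Grace ∩ Pablo: (none).
Wyatt ∩ Grace ∩ Pablo ∩ Wei: (none).
Wyatt ∩ Grace ∩ Pablo ∩ Wei ∩ Ximena: (none).
Wyatt ∩ Grace ∩ Pablo ∩ Wei ∩ Ximena ∩ Alice: (none).
Windows ≥ 60 min: (none).

none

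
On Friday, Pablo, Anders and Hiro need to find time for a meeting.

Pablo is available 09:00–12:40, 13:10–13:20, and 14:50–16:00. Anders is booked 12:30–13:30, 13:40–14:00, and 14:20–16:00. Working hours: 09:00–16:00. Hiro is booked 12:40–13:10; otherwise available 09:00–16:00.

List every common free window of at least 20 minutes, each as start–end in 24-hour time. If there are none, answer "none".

Anders free within 09:00–16:00: 09:00–12:30, 13:30–13:40, 14:00–14:20.
Hiro free within 09:00–16:00: 09:00–12:40, 13:10–16:00.
Pablo ∩ Anders: 09:00–12:30.
Pablo ∩ Anders ∩ Hiro: 09:00–12:30.
Windows ≥ 20 min: 09:00–12:30.

09:00–12:30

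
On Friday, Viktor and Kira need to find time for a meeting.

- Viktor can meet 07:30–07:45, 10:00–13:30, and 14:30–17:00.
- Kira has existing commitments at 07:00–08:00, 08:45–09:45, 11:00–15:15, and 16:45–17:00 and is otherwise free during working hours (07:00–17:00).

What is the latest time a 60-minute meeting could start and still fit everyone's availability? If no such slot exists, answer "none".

Kira free within 07:00–17:00: 08:00–08:45, 09:45–11:00, 15:15–16:45.
Viktor ∩ Kira: 10:00–11:00, 15:15–16:45.
Windows ≥ 60 min: 10:00–11:00, 15:15–16:45.
Latest start in the last window 15:15–16:45 is 16:45 − 60 min = 15:45.

15:45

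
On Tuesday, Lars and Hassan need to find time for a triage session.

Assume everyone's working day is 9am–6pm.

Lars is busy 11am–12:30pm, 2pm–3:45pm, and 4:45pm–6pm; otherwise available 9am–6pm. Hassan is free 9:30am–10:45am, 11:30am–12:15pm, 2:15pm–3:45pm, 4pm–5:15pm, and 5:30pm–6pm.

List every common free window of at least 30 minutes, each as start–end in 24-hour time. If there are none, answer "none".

Lars free within 09:00–18:00: 09:00–11:00, 12:30–14:00, 15:45–16:45.
Lars ∩ Hassan: 09:30–10:45, 16:00–16:45.
Windows ≥ 30 min: 09:30–10:45, 16:00–16:45.

09:30–10:45, 16:00–16:45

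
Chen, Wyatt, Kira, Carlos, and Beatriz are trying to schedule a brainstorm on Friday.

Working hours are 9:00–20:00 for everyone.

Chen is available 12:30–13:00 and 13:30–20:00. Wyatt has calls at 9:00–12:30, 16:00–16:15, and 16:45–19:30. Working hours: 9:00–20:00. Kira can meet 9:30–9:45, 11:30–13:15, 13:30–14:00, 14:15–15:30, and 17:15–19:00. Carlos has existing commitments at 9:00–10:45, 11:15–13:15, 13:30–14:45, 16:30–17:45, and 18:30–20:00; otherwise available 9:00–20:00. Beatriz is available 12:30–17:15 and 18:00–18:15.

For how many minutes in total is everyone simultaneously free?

45 minutes

Wyatt free within 09:00–20:00: 12:30–16:00, 16:15–16:45, 19:30–20:00.
Carlos free within 09:00–20:00: 10:45–11:15, 13:15–13:30, 14:45–16:30, 17:45–18:30.
Chen ∩ Wyatt: 12:30–13:00, 13:30–16:00, 16:15–16:45, 19:30–20:00.
Chen ∩ Wyatt ∩ Kira: 12:30–13:00, 13:30–14:00, 14:15–15:30.
Chen ∩ Wyatt ∩ Kira ∩ Carlos: 14:45–15:30.
Chen ∩ Wyatt ∩ Kira ∩ Carlos ∩ Beatriz: 14:45–15:30.
Total common minutes: 45.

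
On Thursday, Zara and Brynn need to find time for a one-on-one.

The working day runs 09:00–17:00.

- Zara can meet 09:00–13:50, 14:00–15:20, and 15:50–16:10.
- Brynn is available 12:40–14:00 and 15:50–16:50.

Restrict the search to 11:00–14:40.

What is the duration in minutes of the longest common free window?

Zara ∩ Brynn: 12:40–13:50, 15:50–16:10.
Restricted to 11:00–14:40: 12:40–13:50.
Single common window of 70 minutes.

70 minutes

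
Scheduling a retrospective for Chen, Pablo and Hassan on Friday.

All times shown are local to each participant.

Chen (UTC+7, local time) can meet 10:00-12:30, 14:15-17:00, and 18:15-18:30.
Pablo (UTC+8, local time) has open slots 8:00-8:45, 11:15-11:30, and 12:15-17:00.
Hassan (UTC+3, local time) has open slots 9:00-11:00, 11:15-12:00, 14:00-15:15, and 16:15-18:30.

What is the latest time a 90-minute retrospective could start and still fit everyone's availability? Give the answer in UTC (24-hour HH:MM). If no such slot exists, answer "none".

none

Chen → UTC: 03:00–05:30, 07:15–10:00, 11:15–11:30.
Pablo → UTC: 00:00–00:45, 03:15–03:30, 04:15–09:00.
Hassan → UTC: 06:00–08:00, 08:15–09:00, 11:00–12:15, 13:15–15:30.
Chen ∩ Pablo: 03:15–03:30, 04:15–05:30, 07:15–09:00.
Chen ∩ Pablo ∩ Hassan: 07:15–08:00, 08:15–09:00.
Windows ≥ 90 min: (none).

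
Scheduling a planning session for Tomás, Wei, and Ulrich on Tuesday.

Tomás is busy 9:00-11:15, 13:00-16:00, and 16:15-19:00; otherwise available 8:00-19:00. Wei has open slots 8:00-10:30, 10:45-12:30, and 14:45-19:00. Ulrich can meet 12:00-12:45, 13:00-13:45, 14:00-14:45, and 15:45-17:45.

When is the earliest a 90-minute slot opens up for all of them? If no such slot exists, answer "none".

none

Tomás free within 08:00–19:00: 08:00–09:00, 11:15–13:00, 16:00–16:15.
Tomás ∩ Wei: 08:00–09:00, 11:15–12:30, 16:00–16:15.
Tomás ∩ Wei ∩ Ulrich: 12:00–12:30, 16:00–16:15.
Windows ≥ 90 min: (none).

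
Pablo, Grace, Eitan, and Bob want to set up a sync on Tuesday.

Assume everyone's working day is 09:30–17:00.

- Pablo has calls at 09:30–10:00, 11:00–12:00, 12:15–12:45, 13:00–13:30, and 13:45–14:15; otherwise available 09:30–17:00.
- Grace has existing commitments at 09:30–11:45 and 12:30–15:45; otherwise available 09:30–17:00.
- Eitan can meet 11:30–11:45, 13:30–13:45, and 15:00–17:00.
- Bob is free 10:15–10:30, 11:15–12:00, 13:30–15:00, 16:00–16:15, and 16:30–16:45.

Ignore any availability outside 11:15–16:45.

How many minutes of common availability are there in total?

30 minutes

Pablo free within 09:30–17:00: 10:00–11:00, 12:00–12:15, 12:45–13:00, 13:30–13:45, 14:15–17:00.
Grace free within 09:30–17:00: 11:45–12:30, 15:45–17:00.
Pablo ∩ Grace: 12:00–12:15, 15:45–17:00.
Pablo ∩ Grace ∩ Eitan: 15:45–17:00.
Pablo ∩ Grace ∩ Eitan ∩ Bob: 16:00–16:15, 16:30–16:45.
Restricted to 11:15–16:45: 16:00–16:15, 16:30–16:45.
Total common minutes: 15 + 15 = 30.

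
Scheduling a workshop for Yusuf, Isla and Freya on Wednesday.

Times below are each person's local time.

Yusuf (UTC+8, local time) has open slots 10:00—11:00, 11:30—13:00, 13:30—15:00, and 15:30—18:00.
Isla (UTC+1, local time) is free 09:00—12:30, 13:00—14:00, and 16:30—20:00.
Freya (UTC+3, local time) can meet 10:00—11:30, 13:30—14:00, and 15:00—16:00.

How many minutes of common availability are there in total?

30 minutes

Yusuf → UTC: 02:00–03:00, 03:30–05:00, 05:30–07:00, 07:30–10:00.
Isla → UTC: 08:00–11:30, 12:00–13:00, 15:30–19:00.
Freya → UTC: 07:00–08:30, 10:30–11:00, 12:00–13:00.
Yusuf ∩ Isla: 08:00–10:00.
Yusuf ∩ Isla ∩ Freya: 08:00–08:30.
Total common minutes: 30.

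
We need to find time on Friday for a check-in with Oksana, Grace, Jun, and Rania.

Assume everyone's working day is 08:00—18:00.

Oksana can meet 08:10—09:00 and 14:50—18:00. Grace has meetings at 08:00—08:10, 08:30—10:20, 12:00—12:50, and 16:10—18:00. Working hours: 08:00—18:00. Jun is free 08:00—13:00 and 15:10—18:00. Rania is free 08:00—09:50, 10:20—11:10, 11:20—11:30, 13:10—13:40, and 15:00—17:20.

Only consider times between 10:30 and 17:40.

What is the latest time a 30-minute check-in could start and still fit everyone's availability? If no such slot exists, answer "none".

Grace free within 08:00–18:00: 08:10–08:30, 10:20–12:00, 12:50–16:10.
Oksana ∩ Grace: 08:10–08:30, 14:50–16:10.
Oksana ∩ Grace ∩ Jun: 08:10–08:30, 15:10–16:10.
Oksana ∩ Grace ∩ Jun ∩ Rania: 08:10–08:30, 15:10–16:10.
Restricted to 10:30–17:40: 15:10–16:10.
Windows ≥ 30 min: 15:10–16:10.
Latest start in the last window 15:10–16:10 is 16:10 − 30 min = 15:40.

15:40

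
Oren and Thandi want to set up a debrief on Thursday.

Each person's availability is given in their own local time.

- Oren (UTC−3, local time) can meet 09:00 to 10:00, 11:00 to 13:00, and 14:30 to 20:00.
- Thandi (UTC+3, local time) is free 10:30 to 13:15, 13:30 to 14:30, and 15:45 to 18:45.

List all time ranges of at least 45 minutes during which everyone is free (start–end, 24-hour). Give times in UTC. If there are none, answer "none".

Oren → UTC: 12:00–13:00, 14:00–16:00, 17:30–23:00.
Thandi → UTC: 07:30–10:15, 10:30–11:30, 12:45–15:45.
Oren ∩ Thandi: 12:45–13:00, 14:00–15:45.
Windows ≥ 45 min: 14:00–15:45.

14:00–15:45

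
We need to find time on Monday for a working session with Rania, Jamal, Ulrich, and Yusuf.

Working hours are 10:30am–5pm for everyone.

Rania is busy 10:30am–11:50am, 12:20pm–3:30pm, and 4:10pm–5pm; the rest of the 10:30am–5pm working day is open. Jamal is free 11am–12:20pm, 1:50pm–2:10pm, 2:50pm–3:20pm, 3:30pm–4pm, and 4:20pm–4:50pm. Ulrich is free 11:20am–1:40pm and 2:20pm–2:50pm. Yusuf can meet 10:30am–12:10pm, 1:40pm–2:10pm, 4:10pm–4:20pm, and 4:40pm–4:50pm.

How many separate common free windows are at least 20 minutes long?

1

Rania free within 10:30–17:00: 11:50–12:20, 15:30–16:10.
Rania ∩ Jamal: 11:50–12:20, 15:30–16:00.
Rania ∩ Jamal ∩ Ulrich: 11:50–12:20.
Rania ∩ Jamal ∩ Ulrich ∩ Yusuf: 11:50–12:10.
Windows ≥ 20 min: 11:50–12:10.
That's 1 window.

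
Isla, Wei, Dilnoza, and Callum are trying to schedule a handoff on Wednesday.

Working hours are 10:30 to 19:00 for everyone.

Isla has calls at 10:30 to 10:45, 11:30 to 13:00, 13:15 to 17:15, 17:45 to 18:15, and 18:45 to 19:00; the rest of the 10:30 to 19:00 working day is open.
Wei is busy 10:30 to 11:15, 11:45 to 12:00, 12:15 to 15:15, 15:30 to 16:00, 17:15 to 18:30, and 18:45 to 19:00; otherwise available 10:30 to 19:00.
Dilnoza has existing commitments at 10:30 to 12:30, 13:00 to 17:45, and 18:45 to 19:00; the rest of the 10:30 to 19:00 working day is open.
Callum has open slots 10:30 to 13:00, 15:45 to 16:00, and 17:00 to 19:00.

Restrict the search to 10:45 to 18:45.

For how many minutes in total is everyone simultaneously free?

15 minutes

Isla free within 10:30–19:00: 10:45–11:30, 13:00–13:15, 17:15–17:45, 18:15–18:45.
Wei free within 10:30–19:00: 11:15–11:45, 12:00–12:15, 15:15–15:30, 16:00–17:15, 18:30–18:45.
Dilnoza free within 10:30–19:00: 12:30–13:00, 17:45–18:45.
Isla ∩ Wei: 11:15–11:30, 18:30–18:45.
Isla ∩ Wei ∩ Dilnoza: 18:30–18:45.
Isla ∩ Wei ∩ Dilnoza ∩ Callum: 18:30–18:45.
Restricted to 10:45–18:45: 18:30–18:45.
Total common minutes: 15.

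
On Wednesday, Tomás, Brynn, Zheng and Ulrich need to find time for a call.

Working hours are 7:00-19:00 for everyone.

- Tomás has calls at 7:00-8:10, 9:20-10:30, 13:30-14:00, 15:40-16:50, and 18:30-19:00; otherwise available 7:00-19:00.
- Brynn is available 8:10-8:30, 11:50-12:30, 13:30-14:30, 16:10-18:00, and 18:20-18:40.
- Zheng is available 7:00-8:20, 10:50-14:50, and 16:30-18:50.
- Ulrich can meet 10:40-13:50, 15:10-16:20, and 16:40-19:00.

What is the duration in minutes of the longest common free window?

Tomás free within 07:00–19:00: 08:10–09:20, 10:30–13:30, 14:00–15:40, 16:50–18:30.
Tomás ∩ Brynn: 08:10–08:30, 11:50–12:30, 14:00–14:30, 16:50–18:00, 18:20–18:30.
Tomás ∩ Brynn ∩ Zheng: 08:10–08:20, 11:50–12:30, 14:00–14:30, 16:50–18:00, 18:20–18:30.
Tomás ∩ Brynn ∩ Zheng ∩ Ulrich: 11:50–12:30, 16:50–18:00, 18:20–18:30.
Common window lengths: 40, 70, 10 min; longest is 70.

70 minutes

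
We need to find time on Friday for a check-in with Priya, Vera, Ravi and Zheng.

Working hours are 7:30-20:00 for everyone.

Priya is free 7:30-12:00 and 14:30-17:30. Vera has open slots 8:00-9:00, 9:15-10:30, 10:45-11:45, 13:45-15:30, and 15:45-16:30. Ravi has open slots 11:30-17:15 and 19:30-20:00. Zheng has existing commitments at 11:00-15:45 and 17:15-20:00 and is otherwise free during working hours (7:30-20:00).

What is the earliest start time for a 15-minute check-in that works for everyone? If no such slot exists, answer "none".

15:45

Zheng free within 07:30–20:00: 07:30–11:00, 15:45–17:15.
Priya ∩ Vera: 08:00–09:00, 09:15–10:30, 10:45–11:45, 14:30–15:30, 15:45–16:30.
Priya ∩ Vera ∩ Ravi: 11:30–11:45, 14:30–15:30, 15:45–16:30.
Priya ∩ Vera ∩ Ravi ∩ Zheng: 15:45–16:30.
Windows ≥ 15 min: 15:45–16:30.
Earliest such window starts at 15:45.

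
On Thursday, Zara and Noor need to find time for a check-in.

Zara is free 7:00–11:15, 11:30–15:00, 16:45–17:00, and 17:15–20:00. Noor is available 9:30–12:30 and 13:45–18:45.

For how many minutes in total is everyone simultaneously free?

345 minutes

Zara ∩ Noor: 09:30–11:15, 11:30–12:30, 13:45–15:00, 16:45–17:00, 17:15–18:45.
Total common minutes: 105 + 60 + 75 + 15 + 90 = 345.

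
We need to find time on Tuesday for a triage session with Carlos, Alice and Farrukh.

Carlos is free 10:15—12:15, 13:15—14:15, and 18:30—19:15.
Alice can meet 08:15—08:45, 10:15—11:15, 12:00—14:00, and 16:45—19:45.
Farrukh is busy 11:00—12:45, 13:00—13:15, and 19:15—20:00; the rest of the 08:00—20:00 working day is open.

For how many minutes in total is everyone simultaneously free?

135 minutes

Farrukh free within 08:00–20:00: 08:00–11:00, 12:45–13:00, 13:15–19:15.
Carlos ∩ Alice: 10:15–11:15, 12:00–12:15, 13:15–14:00, 18:30–19:15.
Carlos ∩ Alice ∩ Farrukh: 10:15–11:00, 13:15–14:00, 18:30–19:15.
Total common minutes: 45 + 45 + 45 = 135.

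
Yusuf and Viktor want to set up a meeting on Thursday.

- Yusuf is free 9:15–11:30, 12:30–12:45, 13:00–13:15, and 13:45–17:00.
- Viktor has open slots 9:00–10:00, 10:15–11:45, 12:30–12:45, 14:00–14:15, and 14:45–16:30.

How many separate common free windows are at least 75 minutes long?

2

Yusuf ∩ Viktor: 09:15–10:00, 10:15–11:30, 12:30–12:45, 14:00–14:15, 14:45–16:30.
Windows ≥ 75 min: 10:15–11:30, 14:45–16:30.
That's 2 windows.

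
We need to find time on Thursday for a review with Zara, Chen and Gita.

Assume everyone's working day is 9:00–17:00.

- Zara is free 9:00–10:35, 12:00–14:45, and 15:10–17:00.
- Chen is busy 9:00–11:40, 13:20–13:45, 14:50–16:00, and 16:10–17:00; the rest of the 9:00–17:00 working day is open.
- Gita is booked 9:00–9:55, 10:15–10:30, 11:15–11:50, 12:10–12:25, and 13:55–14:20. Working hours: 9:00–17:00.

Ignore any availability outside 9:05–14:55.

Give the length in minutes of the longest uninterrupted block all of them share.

55 minutes

Chen free within 09:00–17:00: 11:40–13:20, 13:45–14:50, 16:00–16:10.
Gita free within 09:00–17:00: 09:55–10:15, 10:30–11:15, 11:50–12:10, 12:25–13:55, 14:20–17:00.
Zara ∩ Chen: 12:00–13:20, 13:45–14:45, 16:00–16:10.
Zara ∩ Chen ∩ Gita: 12:00–12:10, 12:25–13:20, 13:45–13:55, 14:20–14:45, 16:00–16:10.
Restricted to 09:05–14:55: 12:00–12:10, 12:25–13:20, 13:45–13:55, 14:20–14:45.
Common window lengths: 10, 55, 10, 25 min; longest is 55.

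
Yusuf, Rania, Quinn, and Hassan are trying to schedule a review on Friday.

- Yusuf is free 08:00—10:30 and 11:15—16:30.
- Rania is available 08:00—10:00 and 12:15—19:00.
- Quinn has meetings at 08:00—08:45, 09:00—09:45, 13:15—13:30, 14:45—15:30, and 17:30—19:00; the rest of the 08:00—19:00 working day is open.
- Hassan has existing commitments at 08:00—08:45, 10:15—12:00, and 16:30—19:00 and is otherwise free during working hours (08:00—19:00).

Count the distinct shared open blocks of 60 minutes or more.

3

Quinn free within 08:00–19:00: 08:45–09:00, 09:45–13:15, 13:30–14:45, 15:30–17:30.
Hassan free within 08:00–19:00: 08:45–10:15, 12:00–16:30.
Yusuf ∩ Rania: 08:00–10:00, 12:15–16:30.
Yusuf ∩ Rania ∩ Quinn: 08:45–09:00, 09:45–10:00, 12:15–13:15, 13:30–14:45, 15:30–16:30.
Yusuf ∩ Rania ∩ Quinn ∩ Hassan: 08:45–09:00, 09:45–10:00, 12:15–13:15, 13:30–14:45, 15:30–16:30.
Windows ≥ 60 min: 12:15–13:15, 13:30–14:45, 15:30–16:30.
That's 3 windows.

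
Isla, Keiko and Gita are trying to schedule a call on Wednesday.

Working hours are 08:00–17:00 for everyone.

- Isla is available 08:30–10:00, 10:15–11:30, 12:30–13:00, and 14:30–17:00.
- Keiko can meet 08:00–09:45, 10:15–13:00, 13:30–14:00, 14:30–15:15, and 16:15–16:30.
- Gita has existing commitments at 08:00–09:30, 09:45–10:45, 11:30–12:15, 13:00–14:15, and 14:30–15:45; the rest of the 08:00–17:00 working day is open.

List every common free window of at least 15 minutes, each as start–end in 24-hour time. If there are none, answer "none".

09:30–09:45, 10:45–11:30, 12:30–13:00, 16:15–16:30

Gita free within 08:00–17:00: 09:30–09:45, 10:45–11:30, 12:15–13:00, 14:15–14:30, 15:45–17:00.
Isla ∩ Keiko: 08:30–09:45, 10:15–11:30, 12:30–13:00, 14:30–15:15, 16:15–16:30.
Isla ∩ Keiko ∩ Gita: 09:30–09:45, 10:45–11:30, 12:30–13:00, 16:15–16:30.
Windows ≥ 15 min: 09:30–09:45, 10:45–11:30, 12:30–13:00, 16:15–16:30.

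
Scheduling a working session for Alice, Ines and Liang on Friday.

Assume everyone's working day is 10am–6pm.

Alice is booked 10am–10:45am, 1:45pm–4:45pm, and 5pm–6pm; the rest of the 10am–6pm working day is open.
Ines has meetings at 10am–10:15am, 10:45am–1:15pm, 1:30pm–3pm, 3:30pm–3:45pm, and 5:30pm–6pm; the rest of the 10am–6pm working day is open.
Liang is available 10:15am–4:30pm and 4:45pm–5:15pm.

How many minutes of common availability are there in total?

30 minutes

Alice free within 10:00–18:00: 10:45–13:45, 16:45–17:00.
Ines free within 10:00–18:00: 10:15–10:45, 13:15–13:30, 15:00–15:30, 15:45–17:30.
Alice ∩ Ines: 13:15–13:30, 16:45–17:00.
Alice ∩ Ines ∩ Liang: 13:15–13:30, 16:45–17:00.
Total common minutes: 15 + 15 = 30.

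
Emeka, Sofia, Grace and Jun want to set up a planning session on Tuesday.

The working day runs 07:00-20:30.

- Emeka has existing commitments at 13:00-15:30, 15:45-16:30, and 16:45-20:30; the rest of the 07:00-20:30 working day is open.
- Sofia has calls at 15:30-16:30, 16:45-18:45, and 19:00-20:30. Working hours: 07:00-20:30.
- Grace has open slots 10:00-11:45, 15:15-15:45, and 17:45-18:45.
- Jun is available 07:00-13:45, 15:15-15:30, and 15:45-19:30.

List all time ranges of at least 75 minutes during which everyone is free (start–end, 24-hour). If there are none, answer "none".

10:00–11:45

Emeka free within 07:00–20:30: 07:00–13:00, 15:30–15:45, 16:30–16:45.
Sofia free within 07:00–20:30: 07:00–15:30, 16:30–16:45, 18:45–19:00.
Emeka ∩ Sofia: 07:00–13:00, 16:30–16:45.
Emeka ∩ Sofia ∩ Grace: 10:00–11:45.
Emeka ∩ Sofia ∩ Grace ∩ Jun: 10:00–11:45.
Windows ≥ 75 min: 10:00–11:45.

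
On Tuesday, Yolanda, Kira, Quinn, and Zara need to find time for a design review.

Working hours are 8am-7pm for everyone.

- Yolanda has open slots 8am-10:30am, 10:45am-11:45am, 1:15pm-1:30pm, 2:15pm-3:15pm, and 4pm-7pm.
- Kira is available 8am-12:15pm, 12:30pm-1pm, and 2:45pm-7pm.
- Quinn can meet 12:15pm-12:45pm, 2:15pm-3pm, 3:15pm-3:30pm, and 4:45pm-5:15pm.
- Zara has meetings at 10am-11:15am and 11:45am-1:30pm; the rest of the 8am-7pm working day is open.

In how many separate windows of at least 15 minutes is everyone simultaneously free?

2

Zara free within 08:00–19:00: 08:00–10:00, 11:15–11:45, 13:30–19:00.
Yolanda ∩ Kira: 08:00–10:30, 10:45–11:45, 14:45–15:15, 16:00–19:00.
Yolanda ∩ Kira ∩ Quinn: 14:45–15:00, 16:45–17:15.
Yolanda ∩ Kira ∩ Quinn ∩ Zara: 14:45–15:00, 16:45–17:15.
Windows ≥ 15 min: 14:45–15:00, 16:45–17:15.
That's 2 windows.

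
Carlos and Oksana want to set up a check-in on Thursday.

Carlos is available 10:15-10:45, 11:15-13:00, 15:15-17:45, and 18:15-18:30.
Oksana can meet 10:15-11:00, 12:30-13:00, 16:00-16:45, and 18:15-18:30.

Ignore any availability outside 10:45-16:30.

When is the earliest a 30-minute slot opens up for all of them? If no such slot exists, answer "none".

12:30

Carlos ∩ Oksana: 10:15–10:45, 12:30–13:00, 16:00–16:45, 18:15–18:30.
Restricted to 10:45–16:30: 12:30–13:00, 16:00–16:30.
Windows ≥ 30 min: 12:30–13:00, 16:00–16:30.
Earliest such window starts at 12:30.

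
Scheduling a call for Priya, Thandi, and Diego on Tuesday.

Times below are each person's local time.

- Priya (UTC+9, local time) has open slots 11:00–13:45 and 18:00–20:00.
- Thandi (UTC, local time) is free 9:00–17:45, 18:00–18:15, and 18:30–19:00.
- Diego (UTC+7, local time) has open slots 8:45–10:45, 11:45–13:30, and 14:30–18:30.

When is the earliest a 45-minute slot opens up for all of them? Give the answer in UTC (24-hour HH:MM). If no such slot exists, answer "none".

Priya → UTC: 02:00–04:45, 09:00–11:00.
Thandi → UTC: 09:00–17:45, 18:00–18:15, 18:30–19:00.
Diego → UTC: 01:45–03:45, 04:45–06:30, 07:30–11:30.
Priya ∩ Thandi: 09:00–11:00.
Priya ∩ Thandi ∩ Diego: 09:00–11:00.
Windows ≥ 45 min: 09:00–11:00.
Earliest such window starts at 09:00.

09:00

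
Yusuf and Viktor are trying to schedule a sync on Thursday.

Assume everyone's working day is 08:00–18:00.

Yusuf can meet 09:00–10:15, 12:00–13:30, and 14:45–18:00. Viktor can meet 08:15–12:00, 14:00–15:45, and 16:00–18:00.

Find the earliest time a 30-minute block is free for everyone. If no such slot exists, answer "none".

Yusuf ∩ Viktor: 09:00–10:15, 14:45–15:45, 16:00–18:00.
Windows ≥ 30 min: 09:00–10:15, 14:45–15:45, 16:00–18:00.
Earliest such window starts at 09:00.

09:00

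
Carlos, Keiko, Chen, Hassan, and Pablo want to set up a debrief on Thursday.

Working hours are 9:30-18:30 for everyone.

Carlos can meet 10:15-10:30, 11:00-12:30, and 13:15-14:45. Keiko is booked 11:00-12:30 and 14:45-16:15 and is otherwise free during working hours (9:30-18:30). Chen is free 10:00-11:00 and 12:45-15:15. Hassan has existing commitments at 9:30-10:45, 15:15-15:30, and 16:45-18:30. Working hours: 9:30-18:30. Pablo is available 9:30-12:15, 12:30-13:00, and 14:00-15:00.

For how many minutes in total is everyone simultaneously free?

Keiko free within 09:30–18:30: 09:30–11:00, 12:30–14:45, 16:15–18:30.
Hassan free within 09:30–18:30: 10:45–15:15, 15:30–16:45.
Carlos ∩ Keiko: 10:15–10:30, 13:15–14:45.
Carlos ∩ Keiko ∩ Chen: 10:15–10:30, 13:15–14:45.
Carlos ∩ Keiko ∩ Chen ∩ Hassan: 13:15–14:45.
Carlos ∩ Keiko ∩ Chen ∩ Hassan ∩ Pablo: 14:00–14:45.
Total common minutes: 45.

45 minutes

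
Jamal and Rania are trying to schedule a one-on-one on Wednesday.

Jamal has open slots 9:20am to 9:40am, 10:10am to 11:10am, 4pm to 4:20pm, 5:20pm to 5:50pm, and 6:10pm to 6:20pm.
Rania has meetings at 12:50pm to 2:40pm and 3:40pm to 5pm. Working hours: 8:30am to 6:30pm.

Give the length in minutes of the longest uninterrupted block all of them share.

Rania free within 08:30–18:30: 08:30–12:50, 14:40–15:40, 17:00–18:30.
Jamal ∩ Rania: 09:20–09:40, 10:10–11:10, 17:20–17:50, 18:10–18:20.
Common window lengths: 20, 60, 30, 10 min; longest is 60.

60 minutes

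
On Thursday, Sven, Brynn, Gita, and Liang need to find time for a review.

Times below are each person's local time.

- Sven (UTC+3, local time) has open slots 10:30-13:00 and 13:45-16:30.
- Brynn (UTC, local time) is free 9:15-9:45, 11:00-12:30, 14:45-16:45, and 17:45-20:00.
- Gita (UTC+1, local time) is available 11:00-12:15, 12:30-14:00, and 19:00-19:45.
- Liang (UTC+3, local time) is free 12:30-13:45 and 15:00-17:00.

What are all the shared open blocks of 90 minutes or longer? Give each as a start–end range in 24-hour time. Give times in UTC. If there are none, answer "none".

Sven → UTC: 07:30–10:00, 10:45–13:30.
Brynn → UTC: 09:15–09:45, 11:00–12:30, 14:45–16:45, 17:45–20:00.
Gita → UTC: 10:00–11:15, 11:30–13:00, 18:00–18:45.
Liang → UTC: 09:30–10:45, 12:00–14:00.
Sven ∩ Brynn: 09:15–09:45, 11:00–12:30.
Sven ∩ Brynn ∩ Gita: 11:00–11:15, 11:30–12:30.
Sven ∩ Brynn ∩ Gita ∩ Liang: 12:00–12:30.
Windows ≥ 90 min: (none).

none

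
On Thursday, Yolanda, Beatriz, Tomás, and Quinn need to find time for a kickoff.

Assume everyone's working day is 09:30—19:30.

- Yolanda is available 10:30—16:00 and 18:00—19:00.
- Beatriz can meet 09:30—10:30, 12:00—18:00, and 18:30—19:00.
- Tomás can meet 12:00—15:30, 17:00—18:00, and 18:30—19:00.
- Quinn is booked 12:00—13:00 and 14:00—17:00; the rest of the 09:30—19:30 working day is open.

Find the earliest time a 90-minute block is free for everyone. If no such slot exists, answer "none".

none

Quinn free within 09:30–19:30: 09:30–12:00, 13:00–14:00, 17:00–19:30.
Yolanda ∩ Beatriz: 12:00–16:00, 18:30–19:00.
Yolanda ∩ Beatriz ∩ Tomás: 12:00–15:30, 18:30–19:00.
Yolanda ∩ Beatriz ∩ Tomás ∩ Quinn: 13:00–14:00, 18:30–19:00.
Windows ≥ 90 min: (none).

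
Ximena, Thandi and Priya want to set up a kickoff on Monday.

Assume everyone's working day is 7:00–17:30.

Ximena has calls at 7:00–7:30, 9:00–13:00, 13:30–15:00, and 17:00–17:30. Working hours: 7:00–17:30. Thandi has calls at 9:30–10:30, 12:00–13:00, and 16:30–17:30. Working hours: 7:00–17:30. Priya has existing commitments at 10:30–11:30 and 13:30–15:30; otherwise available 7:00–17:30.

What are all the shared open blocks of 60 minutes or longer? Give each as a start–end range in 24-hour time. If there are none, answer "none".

07:30–09:00, 15:30–16:30

Ximena free within 07:00–17:30: 07:30–09:00, 13:00–13:30, 15:00–17:00.
Thandi free within 07:00–17:30: 07:00–09:30, 10:30–12:00, 13:00–16:30.
Priya free within 07:00–17:30: 07:00–10:30, 11:30–13:30, 15:30–17:30.
Ximena ∩ Thandi: 07:30–09:00, 13:00–13:30, 15:00–16:30.
Ximena ∩ Thandi ∩ Priya: 07:30–09:00, 13:00–13:30, 15:30–16:30.
Windows ≥ 60 min: 07:30–09:00, 15:30–16:30.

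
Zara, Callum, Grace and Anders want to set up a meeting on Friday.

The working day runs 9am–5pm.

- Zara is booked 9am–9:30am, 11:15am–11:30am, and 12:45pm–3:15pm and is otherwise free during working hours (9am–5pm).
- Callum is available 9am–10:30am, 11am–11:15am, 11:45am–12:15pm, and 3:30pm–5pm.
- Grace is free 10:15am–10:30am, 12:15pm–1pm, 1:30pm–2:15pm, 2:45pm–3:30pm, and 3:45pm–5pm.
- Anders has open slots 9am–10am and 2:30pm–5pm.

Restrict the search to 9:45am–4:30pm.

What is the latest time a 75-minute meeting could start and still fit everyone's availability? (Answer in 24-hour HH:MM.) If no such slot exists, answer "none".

Zara free within 09:00–17:00: 09:30–11:15, 11:30–12:45, 15:15–17:00.
Zara ∩ Callum: 09:30–10:30, 11:00–11:15, 11:45–12:15, 15:30–17:00.
Zara ∩ Callum ∩ Grace: 10:15–10:30, 15:45–17:00.
Zara ∩ Callum ∩ Grace ∩ Anders: 15:45–17:00.
Restricted to 09:45–16:30: 15:45–16:30.
Windows ≥ 75 min: (none).

none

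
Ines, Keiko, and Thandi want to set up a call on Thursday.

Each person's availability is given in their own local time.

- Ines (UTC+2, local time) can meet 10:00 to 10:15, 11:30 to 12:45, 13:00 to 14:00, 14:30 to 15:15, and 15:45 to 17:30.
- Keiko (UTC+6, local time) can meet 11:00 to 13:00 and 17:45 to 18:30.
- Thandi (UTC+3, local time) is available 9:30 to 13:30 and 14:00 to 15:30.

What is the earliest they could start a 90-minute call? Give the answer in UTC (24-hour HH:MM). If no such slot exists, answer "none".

none

Ines → UTC: 08:00–08:15, 09:30–10:45, 11:00–12:00, 12:30–13:15, 13:45–15:30.
Keiko → UTC: 05:00–07:00, 11:45–12:30.
Thandi → UTC: 06:30–10:30, 11:00–12:30.
Ines ∩ Keiko: 11:45–12:00.
Ines ∩ Keiko ∩ Thandi: 11:45–12:00.
Windows ≥ 90 min: (none).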